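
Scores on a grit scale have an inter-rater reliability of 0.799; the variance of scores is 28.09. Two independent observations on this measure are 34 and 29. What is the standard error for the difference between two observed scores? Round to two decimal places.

σ = 28.09^(1/2) = 5.300
SEM = 5.300 × √(1 − 0.799) = 5.300 × √0.201 ≈ 5.300 × 0.448 ≈ 2.376
SE_diff = SEM × √2 ≈ 2.376 × 1.414 ≈ 3.360

3.36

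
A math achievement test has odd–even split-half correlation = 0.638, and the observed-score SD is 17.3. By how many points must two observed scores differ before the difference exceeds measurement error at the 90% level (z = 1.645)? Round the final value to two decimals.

r_full = 2·0.638 / (1 + 0.638) ≈ 0.77900
SEM = 17.30000·√(1 − 0.77900) ≈ 8.13286
Standard error of the difference = 8.13286·√2 ≈ 11.50160
Minimum reliable difference = 1.645 · SE_diff ≈ 1.645 · 11.50160 ≈ 18.92014

18.92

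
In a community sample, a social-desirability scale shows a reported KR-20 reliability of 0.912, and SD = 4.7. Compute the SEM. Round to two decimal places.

1.39

SEM = 4.700 * √(1 − 0.912) = 4.700 * √0.088 ≈ 4.700 * 0.297 ≈ 1.394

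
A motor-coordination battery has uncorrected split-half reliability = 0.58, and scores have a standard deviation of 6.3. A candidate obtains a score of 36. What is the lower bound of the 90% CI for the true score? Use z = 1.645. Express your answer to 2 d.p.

r_full = 2·0.58 / (1 + 0.58) ≈ 0.7342
The standard error of measurement is 6.3000*√(1 − 0.7342) ≈ 6.3000*0.5156 ≈ 3.2482.
1.645 * SEM ≈ 5.3432
Lower limit = 36 − 5.3432 ≈ 30.6568

30.66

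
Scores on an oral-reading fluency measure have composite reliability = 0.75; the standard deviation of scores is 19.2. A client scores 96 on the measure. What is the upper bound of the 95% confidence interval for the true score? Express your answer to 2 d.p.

114.82

SEM = 19.200*√(1 − 0.750) ≃ 9.600
Half-width = 1.96*9.600 ≃ 18.816
Upper limit = 96 + 18.816 ≃ 114.816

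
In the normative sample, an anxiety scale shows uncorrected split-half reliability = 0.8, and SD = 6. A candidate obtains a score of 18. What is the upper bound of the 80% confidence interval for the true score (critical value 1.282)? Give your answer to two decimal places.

r_full = 2·0.8 / (1 + 0.8) ≈ 0.8889
SEM = 6.0000 × √(1 − 0.8889) = 6.0000 × √0.1111 ≈ 6.0000 × 0.3333 ≈ 2.0000
1.282 × SEM ≈ 2.5640
Upper limit = 18 + 2.5640 ≈ 20.5640

20.56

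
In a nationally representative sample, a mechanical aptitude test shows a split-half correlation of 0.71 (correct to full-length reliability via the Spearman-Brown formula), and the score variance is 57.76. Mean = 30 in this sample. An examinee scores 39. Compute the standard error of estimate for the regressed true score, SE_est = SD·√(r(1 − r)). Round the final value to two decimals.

SD = √57.76 = 7.6000
Spearman-Brown: r = 2(0.71) / (1 + 0.71) = 1.4200 / 1.7100 ≃ 0.8304
SE_est = SD · √(r(1 − r)) = 7.6000 · √0.1408 ≃ 7.6000 · 0.3753 ≃ 2.8521

2.85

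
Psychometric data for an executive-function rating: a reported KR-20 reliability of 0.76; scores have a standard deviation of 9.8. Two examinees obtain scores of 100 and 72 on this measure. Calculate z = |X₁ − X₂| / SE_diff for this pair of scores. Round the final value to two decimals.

SEM = 9.80000·√(1 − 0.76000) ≃ 4.80100
SE_diff = √2 · SEM ≃ 6.78964
z = 28 / 6.78964 ≃ 4.12393

4.12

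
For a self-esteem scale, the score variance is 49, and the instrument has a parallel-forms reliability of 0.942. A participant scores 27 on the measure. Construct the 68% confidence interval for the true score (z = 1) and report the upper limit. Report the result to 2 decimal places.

SD = √49 ≈ 7.000
SEM = 7.000 × √(1 − 0.942) = 7.000 × √0.058 ≈ 7.000 × 0.241 ≈ 1.686
Half-width = 1×1.686 ≈ 1.686
Upper bound: 27 + 1.686 = 28.686

28.69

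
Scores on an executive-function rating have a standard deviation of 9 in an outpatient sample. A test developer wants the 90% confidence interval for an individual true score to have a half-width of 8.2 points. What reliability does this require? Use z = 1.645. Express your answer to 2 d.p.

0.69

Required SEM = 8.2 / 1.645 ≈ 4.985
Required reliability = 1 − (SEM/SD)² = 1 − 0.307 ≈ 0.693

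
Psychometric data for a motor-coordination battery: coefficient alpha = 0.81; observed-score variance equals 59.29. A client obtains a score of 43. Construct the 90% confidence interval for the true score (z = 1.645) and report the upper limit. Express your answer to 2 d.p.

SD = √59.29 = 7.7000
SEM = 7.7000 × √(1 − 0.8100) = 7.7000 × √0.1900 ≈ 7.7000 × 0.4359 ≈ 3.3564
1.645 × SEM ≈ 5.5212
Upper limit = 43 + 5.5212 ≈ 48.5212

48.52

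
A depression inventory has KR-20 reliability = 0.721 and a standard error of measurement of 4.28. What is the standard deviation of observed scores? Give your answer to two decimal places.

8.10

σ = SEM·(1 − r)^(−1/2) ≈ 4.28×1.893 ≈ 8.103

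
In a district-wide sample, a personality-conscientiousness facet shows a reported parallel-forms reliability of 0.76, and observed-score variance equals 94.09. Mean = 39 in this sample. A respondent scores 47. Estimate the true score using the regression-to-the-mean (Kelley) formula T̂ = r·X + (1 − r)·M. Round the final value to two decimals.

45.08

T̂ = r·X + (1 − r)·M = 0.760·47 + 0.240·39 = 35.720 + 9.360 ≈ 45.080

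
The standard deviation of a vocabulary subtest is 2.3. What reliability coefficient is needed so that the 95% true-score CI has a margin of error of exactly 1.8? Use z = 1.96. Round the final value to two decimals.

0.84

SEM needed = half-width / z = 1.8/1.96 ≃ 0.918
Required reliability = 1 − (SEM/SD)² = 1 − 0.159 ≃ 0.841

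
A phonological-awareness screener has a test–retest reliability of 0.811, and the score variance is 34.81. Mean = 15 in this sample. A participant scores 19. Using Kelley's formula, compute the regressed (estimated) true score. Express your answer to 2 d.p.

T̂ = r·X + (1 − r)·M = 0.811·19 + 0.189·15 = 15.409 + 2.835 ≈ 18.244

18.24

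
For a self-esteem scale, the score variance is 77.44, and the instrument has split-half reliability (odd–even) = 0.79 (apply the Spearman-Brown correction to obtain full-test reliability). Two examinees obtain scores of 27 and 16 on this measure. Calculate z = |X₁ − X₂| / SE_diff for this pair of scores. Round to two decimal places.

SD = √77.44 ≈ 8.8000
r_full = 2·0.79 / (1 + 0.79) ≈ 0.8827
SEM = 8.8000 · √(1 − 0.8827) = 8.8000 · √0.1173 ≈ 8.8000 · 0.3425 ≈ 3.0142
SE_diff = SEM · √2 ≈ 3.0142 · 1.4142 ≈ 4.2627
z = 11 / 4.2627 ≈ 2.5805

2.58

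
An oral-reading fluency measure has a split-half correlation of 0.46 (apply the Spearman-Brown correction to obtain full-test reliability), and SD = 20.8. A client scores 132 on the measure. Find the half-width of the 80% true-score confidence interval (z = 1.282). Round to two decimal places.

16.22

r_full = 2·0.46 / (1 + 0.46) ≈ 0.63014
The standard error of measurement is 20.80000·√(1 − 0.63014) ≈ 20.80000·0.60816 ≈ 12.64980.
1.282 · SEM ≈ 16.21705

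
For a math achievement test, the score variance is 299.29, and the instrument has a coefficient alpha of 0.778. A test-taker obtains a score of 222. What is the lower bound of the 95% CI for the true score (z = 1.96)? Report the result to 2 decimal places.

σ = 299.29^(1/2) = 17.3000
SEM = 17.3000 * √(1 − 0.7780) = 17.3000 * √0.2220 ≈ 17.3000 * 0.4712 ≈ 8.1512
Margin = 1.96 * 8.1512 ≈ 15.9764
Lower bound: 222 − 15.9764 = 206.0236

206.02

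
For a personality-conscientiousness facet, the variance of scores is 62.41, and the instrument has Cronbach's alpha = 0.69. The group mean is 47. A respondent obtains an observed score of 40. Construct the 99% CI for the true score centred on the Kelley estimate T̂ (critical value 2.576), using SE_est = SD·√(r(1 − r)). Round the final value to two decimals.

[32.76, 51.58]

σ = 62.41^(1/2) = 7.900
T̂ = r·X + (1 − r)·M = 0.690*40 + 0.310*47 = 27.600 + 14.570 ≈ 42.170
SE_est = 7.900·√[r(1 − r)] ≈ 3.654
99% CI: 42.170 ± 9.412 ≈ (32.758, 51.582)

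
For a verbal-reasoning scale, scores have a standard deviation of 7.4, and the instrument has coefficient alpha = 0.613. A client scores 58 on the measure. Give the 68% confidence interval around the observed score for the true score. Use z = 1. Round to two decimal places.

[53.40, 62.60]

SEM = 7.40000 · √(1 − 0.61300) = 7.40000 · √0.38700 ≈ 7.40000 · 0.62209 ≈ 4.60349
Half-width = 1·4.60349 ≈ 4.60349
CI = 58 ± 4.60349 → [53.39651, 62.60349]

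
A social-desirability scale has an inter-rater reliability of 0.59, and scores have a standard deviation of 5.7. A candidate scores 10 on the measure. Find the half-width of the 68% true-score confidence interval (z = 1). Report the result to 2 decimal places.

3.65

SEM = 5.700 × √(1 − 0.590) = 5.700 × √0.410 ≈ 5.700 × 0.640 ≈ 3.650
Half-width = 1×3.650 ≈ 3.650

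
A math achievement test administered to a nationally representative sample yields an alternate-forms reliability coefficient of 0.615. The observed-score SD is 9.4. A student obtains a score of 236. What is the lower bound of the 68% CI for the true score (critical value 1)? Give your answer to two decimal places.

230.17

SEM = 9.4000·√(1 − 0.6150) ≃ 5.8325
Margin = 1 · 5.8325 ≃ 5.8325
Lower limit = 236 − 5.8325 ≃ 230.1675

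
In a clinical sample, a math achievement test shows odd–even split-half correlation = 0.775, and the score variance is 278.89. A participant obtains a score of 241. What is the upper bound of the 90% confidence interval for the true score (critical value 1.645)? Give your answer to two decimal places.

250.78

SD = √278.89 ≈ 16.7000
Spearman-Brown: r = 2(0.775) / (1 + 0.775) = 1.5500 / 1.7750 ≈ 0.8732
SEM = 16.7000 * √(1 − 0.8732) = 16.7000 * √0.1268 ≈ 16.7000 * 0.3560 ≈ 5.9458
Margin = 1.645 * 5.9458 ≈ 9.7808
Upper bound: 241 + 9.7808 = 250.7808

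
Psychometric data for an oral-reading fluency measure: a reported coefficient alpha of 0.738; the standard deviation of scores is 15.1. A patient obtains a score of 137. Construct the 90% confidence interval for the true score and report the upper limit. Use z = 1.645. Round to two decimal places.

SEM = 15.10000 · √(1 − 0.73800) = 15.10000 · √0.26200 ≃ 15.10000 · 0.51186 ≃ 7.72908
Half-width = 1.645·7.72908 ≃ 12.71433
Upper bound: 137 + 12.71433 = 149.71433

149.71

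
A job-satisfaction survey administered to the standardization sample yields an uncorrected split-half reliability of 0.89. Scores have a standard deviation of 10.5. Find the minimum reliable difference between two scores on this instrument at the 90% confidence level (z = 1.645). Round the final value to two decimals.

5.89

r_full = 2·0.89 / (1 + 0.89) ≈ 0.94180
The standard error of measurement is 10.50000×√(1 − 0.94180) ≈ 10.50000×0.24125 ≈ 2.53311.
SE_diff = SEM × √2 ≈ 2.53311 × 1.41421 ≈ 3.58236
Minimum reliable difference = 1.645 × SE_diff ≈ 1.645 × 3.58236 ≈ 5.89299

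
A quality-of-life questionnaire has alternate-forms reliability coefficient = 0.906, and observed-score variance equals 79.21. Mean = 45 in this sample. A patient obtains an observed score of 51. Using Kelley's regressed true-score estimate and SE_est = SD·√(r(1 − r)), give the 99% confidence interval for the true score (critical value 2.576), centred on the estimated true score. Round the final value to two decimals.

[43.75, 57.13]

σ = 79.21^(1/2) = 8.900
T̂ = 0.906(51) + 0.094(45) ≃ 50.436
SE_est = SD * √(r(1 − r)) = 8.900 * √0.085 ≃ 8.900 * 0.292 ≃ 2.597
CI = 50.436 ± 2.576 * 2.597 → [43.745, 57.127]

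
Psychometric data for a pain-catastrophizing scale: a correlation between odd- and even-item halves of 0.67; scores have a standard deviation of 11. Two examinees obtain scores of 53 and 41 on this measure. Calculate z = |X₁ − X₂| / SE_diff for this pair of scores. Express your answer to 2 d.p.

Spearman-Brown: r = 2(0.67) / (1 + 0.67) = 1.3400 / 1.6700 ≈ 0.8024
SEM = 11.0000×√(1 − 0.8024) ≈ 4.8898
SE_diff = SEM × √2 ≈ 4.8898 × 1.4142 ≈ 6.9152
z = |53 − 41| / 6.9152 = 12 / 6.9152 ≈ 1.7353

1.74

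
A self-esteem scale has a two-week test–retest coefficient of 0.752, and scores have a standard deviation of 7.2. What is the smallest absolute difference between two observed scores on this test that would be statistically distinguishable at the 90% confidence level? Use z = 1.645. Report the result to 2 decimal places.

SEM = 7.2000 × √(1 − 0.7520) = 7.2000 × √0.2480 ≈ 7.2000 × 0.4980 ≈ 3.5856
SE_diff = √2 × SEM ≈ 5.0708
Smallest detectable difference = 1.645×5.0708 ≈ 8.3414

8.34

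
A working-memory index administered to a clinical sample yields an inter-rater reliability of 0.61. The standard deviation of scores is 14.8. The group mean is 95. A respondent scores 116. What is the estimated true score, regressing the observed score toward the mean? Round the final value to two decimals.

Estimated true score = 0.610*116 + (1 − 0.610)*95 ≈ 107.810

107.81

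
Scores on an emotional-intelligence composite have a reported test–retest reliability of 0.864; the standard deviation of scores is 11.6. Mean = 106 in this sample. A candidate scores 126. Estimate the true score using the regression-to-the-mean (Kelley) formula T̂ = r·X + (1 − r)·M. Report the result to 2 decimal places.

123.28

T̂ = r·X + (1 − r)·M = 0.864·126 + 0.136·106 = 108.864 + 14.416 ≈ 123.280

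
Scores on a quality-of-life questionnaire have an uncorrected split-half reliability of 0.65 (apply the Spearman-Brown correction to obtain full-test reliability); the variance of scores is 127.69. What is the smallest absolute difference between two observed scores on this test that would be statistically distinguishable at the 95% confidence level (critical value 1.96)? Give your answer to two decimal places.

σ = 127.69^(1/2) = 11.3000
Spearman-Brown: r = 2(0.65) / (1 + 0.65) = 1.3000 / 1.6500 ≈ 0.7879
SEM = 11.3000 · √(1 − 0.7879) = 11.3000 · √0.2121 ≈ 11.3000 · 0.4606 ≈ 5.2044
SE_diff = SEM · √2 ≈ 5.2044 · 1.4142 ≈ 7.3601
Smallest detectable difference = 1.96·7.3601 ≈ 14.4259

14.43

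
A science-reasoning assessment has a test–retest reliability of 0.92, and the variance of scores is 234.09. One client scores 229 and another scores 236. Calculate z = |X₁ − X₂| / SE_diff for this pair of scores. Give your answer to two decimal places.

1.14

σ = 234.09^(1/2) = 15.30000
SEM = 15.30000 · √(1 − 0.92000) = 15.30000 · √0.08000 ≈ 15.30000 · 0.28284 ≈ 4.32749
SE_diff = SEM · √2 ≈ 4.32749 · 1.41421 ≈ 6.12000
z = 7 / 6.12000 ≈ 1.14379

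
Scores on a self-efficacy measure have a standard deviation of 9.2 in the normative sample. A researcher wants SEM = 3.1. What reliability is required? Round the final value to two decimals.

0.89

Required reliability = 1 − (SEM/SD)² = 1 − 0.114 ≈ 0.886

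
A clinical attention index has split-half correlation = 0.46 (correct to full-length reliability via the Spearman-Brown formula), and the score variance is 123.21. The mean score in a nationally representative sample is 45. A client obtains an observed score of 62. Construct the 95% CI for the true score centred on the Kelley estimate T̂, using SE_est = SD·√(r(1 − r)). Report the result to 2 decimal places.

[45.21, 66.22]

σ = 123.21^(1/2) = 11.1000
Spearman-Brown: r = 2(0.46) / (1 + 0.46) = 0.9200 / 1.4600 ≈ 0.6301
T̂ = r·X + (1 − r)·M = 0.6301*62 + 0.3699*45 ≈ 39.0685 + 16.6438 ≈ 55.7123
SE_est = SD * √(r(1 − r)) = 11.1000 * √0.2331 ≈ 11.1000 * 0.4828 ≈ 5.3587
CI = 55.7123 ± 1.96 * 5.3587 → [45.2092, 66.2154]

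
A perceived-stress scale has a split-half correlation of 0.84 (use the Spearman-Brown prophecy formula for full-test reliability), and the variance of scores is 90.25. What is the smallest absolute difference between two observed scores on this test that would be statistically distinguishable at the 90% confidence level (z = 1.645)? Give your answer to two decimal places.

σ = 90.25^(1/2) = 9.5000
Full-length reliability (Spearman-Brown) = 2(0.84)/(1+0.84) ≈ 0.9130
The standard error of measurement is 9.5000*√(1 − 0.9130) ≈ 9.5000*0.2949 ≈ 2.8014.
SE_diff = SEM * √2 ≈ 2.8014 * 1.4142 ≈ 3.9618
Minimum reliable difference = 1.645 * SE_diff ≈ 1.645 * 3.9618 ≈ 6.5171

6.52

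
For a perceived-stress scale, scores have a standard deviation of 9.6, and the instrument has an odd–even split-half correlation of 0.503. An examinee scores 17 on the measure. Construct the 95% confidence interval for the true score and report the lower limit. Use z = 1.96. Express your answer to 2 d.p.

r_full = 2·0.503 / (1 + 0.503) ≈ 0.669
SEM = 9.600·√(1 − 0.669) ≈ 5.520
Half-width = 1.96·5.520 ≈ 10.820
Lower bound: 17 − 10.820 = 6.180

6.18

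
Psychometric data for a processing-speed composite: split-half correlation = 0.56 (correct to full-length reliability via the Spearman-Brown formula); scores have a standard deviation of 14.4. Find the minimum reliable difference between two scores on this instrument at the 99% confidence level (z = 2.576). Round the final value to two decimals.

27.86

r_full = 2·0.56 / (1 + 0.56) ≈ 0.71795
SEM = 14.40000 · √(1 − 0.71795) = 14.40000 · √0.28205 ≈ 14.40000 · 0.53109 ≈ 7.64762
Standard error of the difference = 7.64762·√2 ≈ 10.81537
Minimum reliable difference = 2.576 · SE_diff ≈ 2.576 · 10.81537 ≈ 27.86040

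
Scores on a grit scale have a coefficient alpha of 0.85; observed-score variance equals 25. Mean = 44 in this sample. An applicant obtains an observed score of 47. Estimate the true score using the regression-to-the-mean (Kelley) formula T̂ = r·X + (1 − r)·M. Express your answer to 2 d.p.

46.55

T̂ = r·X + (1 − r)·M = 0.8500·47 + 0.1500·44 = 39.9500 + 6.6000 ≈ 46.5500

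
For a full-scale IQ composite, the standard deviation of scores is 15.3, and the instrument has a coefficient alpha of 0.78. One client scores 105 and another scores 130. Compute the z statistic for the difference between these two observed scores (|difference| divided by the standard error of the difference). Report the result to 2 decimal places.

SEM = 15.30000 · √(1 − 0.78000) = 15.30000 · √0.22000 ≃ 15.30000 · 0.46904 ≃ 7.17634
SE_diff = SEM · √2 ≃ 7.17634 · 1.41421 ≃ 10.14887
z = |105 − 130| / 10.14887 = 25 / 10.14887 ≃ 2.46333

2.46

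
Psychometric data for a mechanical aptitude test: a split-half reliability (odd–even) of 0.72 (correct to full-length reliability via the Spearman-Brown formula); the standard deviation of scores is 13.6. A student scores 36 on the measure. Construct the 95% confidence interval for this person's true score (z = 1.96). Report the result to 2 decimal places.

[25.25, 46.75]

r_full = 2·0.72 / (1 + 0.72) ≈ 0.83721
SEM = 13.60000*√(1 − 0.83721) ≈ 5.48724
Margin = 1.96 * 5.48724 ≈ 10.75498
Interval: (25.24502, 46.75498)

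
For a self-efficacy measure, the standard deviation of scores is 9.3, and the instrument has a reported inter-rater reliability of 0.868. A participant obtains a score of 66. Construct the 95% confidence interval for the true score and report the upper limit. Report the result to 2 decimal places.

72.62

SEM = 9.300 × √(1 − 0.868) = 9.300 × √0.132 ≈ 9.300 × 0.363 ≈ 3.379
Half-width = 1.96×3.379 ≈ 6.623
Upper limit = 66 + 6.623 ≈ 72.623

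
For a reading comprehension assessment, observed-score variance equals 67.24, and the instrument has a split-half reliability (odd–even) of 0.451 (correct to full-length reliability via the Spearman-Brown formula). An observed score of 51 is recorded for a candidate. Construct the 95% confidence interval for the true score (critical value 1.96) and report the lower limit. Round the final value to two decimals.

σ = 67.24^(1/2) = 8.200
Spearman-Brown: r = 2(0.451) / (1 + 0.451) = 0.902 / 1.451 ≈ 0.622
SEM = 8.200 * √(1 − 0.622) = 8.200 * √0.378 ≈ 8.200 * 0.615 ≈ 5.044
1.96 * SEM ≈ 9.886
Lower limit = 51 − 9.886 ≈ 41.114

41.11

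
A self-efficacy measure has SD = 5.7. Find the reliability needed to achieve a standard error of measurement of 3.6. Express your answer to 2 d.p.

0.60

r = 1 − (3.600/5.7)² ≈ 1 − 0.399 ≈ 0.601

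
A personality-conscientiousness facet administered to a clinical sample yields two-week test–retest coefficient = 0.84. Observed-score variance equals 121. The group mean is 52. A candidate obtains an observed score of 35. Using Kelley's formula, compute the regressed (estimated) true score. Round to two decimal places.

Estimated true score = 0.840×35 + (1 − 0.840)×52 ≃ 37.720

37.72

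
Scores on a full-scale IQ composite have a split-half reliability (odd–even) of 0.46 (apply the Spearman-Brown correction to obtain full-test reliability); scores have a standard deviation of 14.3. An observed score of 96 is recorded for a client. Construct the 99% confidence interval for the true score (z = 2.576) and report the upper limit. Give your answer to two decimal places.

118.40

r_full = 2·0.46 / (1 + 0.46) ≈ 0.63014
SEM = 14.30000×√(1 − 0.63014) ≈ 8.69674
Margin = 2.576 × 8.69674 ≈ 22.40280
Upper bound: 96 + 22.40280 = 118.40280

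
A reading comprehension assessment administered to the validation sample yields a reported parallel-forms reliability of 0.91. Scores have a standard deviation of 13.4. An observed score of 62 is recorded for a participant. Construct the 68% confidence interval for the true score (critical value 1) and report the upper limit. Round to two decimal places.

66.02

SEM = 13.4000 * √(1 − 0.9100) = 13.4000 * √0.0900 ≈ 13.4000 * 0.3000 ≈ 4.0200
Margin = 1 * 4.0200 ≈ 4.0200
Upper limit = 62 + 4.0200 ≈ 66.0200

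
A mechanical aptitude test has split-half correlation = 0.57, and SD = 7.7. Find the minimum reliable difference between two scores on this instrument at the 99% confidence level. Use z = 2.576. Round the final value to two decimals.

14.68

Spearman-Brown: r = 2(0.57) / (1 + 0.57) = 1.140 / 1.570 ≈ 0.726
SEM = 7.700 · √(1 − 0.726) = 7.700 · √0.274 ≈ 7.700 · 0.523 ≈ 4.030
Standard error of the difference = 4.030·√2 ≈ 5.699
Smallest detectable difference = 2.576·5.699 ≈ 14.680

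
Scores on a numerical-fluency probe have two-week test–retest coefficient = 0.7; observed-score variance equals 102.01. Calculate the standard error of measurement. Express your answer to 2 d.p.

5.53

SD = √102.01 ≈ 10.100
SEM = 10.100 · √(1 − 0.700) = 10.100 · √0.300 ≈ 10.100 · 0.548 ≈ 5.532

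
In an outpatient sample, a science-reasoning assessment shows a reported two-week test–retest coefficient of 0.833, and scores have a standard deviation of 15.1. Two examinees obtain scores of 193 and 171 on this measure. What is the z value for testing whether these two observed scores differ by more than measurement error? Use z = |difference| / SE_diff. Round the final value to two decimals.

2.52

The standard error of measurement is 15.100*√(1 − 0.833) ≈ 15.100*0.409 ≈ 6.171.
Standard error of the difference = 6.171·√2 ≈ 8.727
z = 22 / 8.727 ≈ 2.521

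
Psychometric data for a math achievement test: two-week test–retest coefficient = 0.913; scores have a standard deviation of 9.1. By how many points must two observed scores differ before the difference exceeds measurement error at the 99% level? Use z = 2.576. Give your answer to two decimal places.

9.78

SEM = 9.100*√(1 − 0.913) ≈ 2.684
Standard error of the difference = 2.684·√2 ≈ 3.796
Minimum reliable difference = 2.576 * SE_diff ≈ 2.576 * 3.796 ≈ 9.778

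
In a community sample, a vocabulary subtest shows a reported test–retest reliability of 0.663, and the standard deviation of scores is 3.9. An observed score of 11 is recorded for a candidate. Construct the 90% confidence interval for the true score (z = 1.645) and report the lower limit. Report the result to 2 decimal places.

7.28

SEM = 3.9000×√(1 − 0.6630) ≈ 2.2640
Margin = 1.645 × 2.2640 ≈ 3.7243
Lower limit = 11 − 3.7243 ≈ 7.2757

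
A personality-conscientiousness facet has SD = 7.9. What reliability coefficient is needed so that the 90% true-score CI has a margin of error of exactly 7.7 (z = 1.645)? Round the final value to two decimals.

Required SEM = 7.7 / 1.645 ≈ 4.6809
r = 1 − (SEM / SD)² = 1 − (4.6809 / 7.9)² ≈ 1 − 0.3511 ≈ 0.6489

0.65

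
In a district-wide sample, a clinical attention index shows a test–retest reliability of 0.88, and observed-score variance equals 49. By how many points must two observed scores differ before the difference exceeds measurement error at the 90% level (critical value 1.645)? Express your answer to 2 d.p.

5.64

σ = 49^(1/2) = 7.000
SEM = 7.000 × √(1 − 0.880) = 7.000 × √0.120 ≈ 7.000 × 0.346 ≈ 2.425
Standard error of the difference = 2.425·√2 ≈ 3.429
Smallest detectable difference = 1.645×3.429 ≈ 5.641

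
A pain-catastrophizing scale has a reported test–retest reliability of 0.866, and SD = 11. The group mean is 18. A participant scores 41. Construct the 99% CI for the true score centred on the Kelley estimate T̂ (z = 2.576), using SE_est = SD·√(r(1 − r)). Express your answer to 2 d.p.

T̂ = r·X + (1 − r)·M = 0.86600·41 + 0.13400·18 = 35.50600 + 2.41200 ≈ 37.91800
SE_est = SD · √(r(1 − r)) = 11.00000 · √0.11604 ≈ 11.00000 · 0.34065 ≈ 3.74718
99% CI: 37.91800 ± 9.65272 ≈ (28.26528, 47.57072)

[28.27, 47.57]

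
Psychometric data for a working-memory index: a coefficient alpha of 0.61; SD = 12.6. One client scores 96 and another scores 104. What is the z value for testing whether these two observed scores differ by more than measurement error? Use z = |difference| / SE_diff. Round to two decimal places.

The standard error of measurement is 12.6000×√(1 − 0.6100) ≈ 12.6000×0.6245 ≈ 7.8687.
SE_diff = √2 × SEM ≈ 11.1280
z = |96 − 104| / 11.1280 = 8 / 11.1280 ≈ 0.7189

0.72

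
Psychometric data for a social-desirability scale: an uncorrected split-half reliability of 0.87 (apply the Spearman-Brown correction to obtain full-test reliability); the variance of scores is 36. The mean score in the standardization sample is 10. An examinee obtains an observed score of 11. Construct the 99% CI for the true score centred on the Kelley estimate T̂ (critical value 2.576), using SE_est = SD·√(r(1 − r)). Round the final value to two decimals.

SD = √36 ≃ 6.000
r_full = 2·0.87 / (1 + 0.87) ≃ 0.930
T̂ = 0.930(11) + 0.070(10) ≃ 10.930
SE_est = SD × √(r(1 − r)) = 6.000 × √0.065 ≃ 6.000 × 0.254 ≃ 1.526
CI = 10.930 ± 2.576 × 1.526 → [6.999, 14.861]

[7.00, 14.86]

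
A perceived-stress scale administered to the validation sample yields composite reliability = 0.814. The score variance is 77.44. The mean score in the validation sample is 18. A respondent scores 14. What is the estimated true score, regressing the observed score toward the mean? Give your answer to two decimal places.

Estimated true score = 0.814×14 + (1 − 0.814)×18 ≈ 14.744

14.74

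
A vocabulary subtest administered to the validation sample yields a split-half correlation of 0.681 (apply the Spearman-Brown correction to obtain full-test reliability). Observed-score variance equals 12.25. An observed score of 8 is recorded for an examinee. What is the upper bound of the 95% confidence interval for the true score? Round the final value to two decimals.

10.99

SD = √12.25 = 3.500
Full-length reliability (Spearman-Brown) = 2(0.681)/(1+0.681) ≃ 0.810
SEM = 3.500 × √(1 − 0.810) = 3.500 × √0.190 ≃ 3.500 × 0.436 ≃ 1.525
Half-width = 1.96×1.525 ≃ 2.988
Upper limit = 8 + 2.988 ≃ 10.988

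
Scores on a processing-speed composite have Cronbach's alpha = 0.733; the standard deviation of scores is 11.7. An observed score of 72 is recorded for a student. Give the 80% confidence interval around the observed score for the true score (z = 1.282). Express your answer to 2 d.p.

[64.25, 79.75]

SEM = 11.70000×√(1 − 0.73300) ≃ 6.04563
Half-width = 1.282×6.04563 ≃ 7.75050
Interval: (64.24950, 79.75050)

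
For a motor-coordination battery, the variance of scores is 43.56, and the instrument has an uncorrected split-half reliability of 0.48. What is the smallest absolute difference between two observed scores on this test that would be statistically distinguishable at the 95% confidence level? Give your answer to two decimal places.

SD = √43.56 = 6.6000
r_full = 2·0.48 / (1 + 0.48) ≃ 0.6486
SEM = 6.6000 × √(1 − 0.6486) = 6.6000 × √0.3514 ≃ 6.6000 × 0.5927 ≃ 3.9121
Standard error of the difference = 3.9121·√2 ≃ 5.5326
Minimum reliable difference = 1.96 × SE_diff ≃ 1.96 × 5.5326 ≃ 10.8439

10.84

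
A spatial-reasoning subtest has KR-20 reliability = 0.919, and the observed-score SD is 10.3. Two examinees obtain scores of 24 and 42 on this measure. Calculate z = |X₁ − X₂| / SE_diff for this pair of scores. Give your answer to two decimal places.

The standard error of measurement is 10.300×√(1 − 0.919) ≈ 10.300×0.285 ≈ 2.931.
SE_diff = √2 × SEM ≈ 4.146
z = |24 − 42| / 4.146 = 18 / 4.146 ≈ 4.342

4.34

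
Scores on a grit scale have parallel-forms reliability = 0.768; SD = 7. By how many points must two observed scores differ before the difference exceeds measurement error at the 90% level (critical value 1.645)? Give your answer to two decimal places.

SEM = 7.0000*√(1 − 0.7680) ≈ 3.3716
Standard error of the difference = 3.3716·√2 ≈ 4.7682
Smallest detectable difference = 1.645*4.7682 ≈ 7.8437

7.84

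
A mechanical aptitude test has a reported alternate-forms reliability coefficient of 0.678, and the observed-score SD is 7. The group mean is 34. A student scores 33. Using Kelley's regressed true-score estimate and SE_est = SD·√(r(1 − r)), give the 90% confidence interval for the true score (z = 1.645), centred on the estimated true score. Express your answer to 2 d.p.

[27.94, 38.70]

T̂ = r·X + (1 − r)·M = 0.67800*33 + 0.32200*34 = 22.37400 + 10.94800 ≈ 33.32200
SE_est = SD * √(r(1 − r)) = 7.00000 * √0.21832 ≈ 7.00000 * 0.46724 ≈ 3.27070
90% CI: 33.32200 ± 5.38030 ≈ (27.94170, 38.70230)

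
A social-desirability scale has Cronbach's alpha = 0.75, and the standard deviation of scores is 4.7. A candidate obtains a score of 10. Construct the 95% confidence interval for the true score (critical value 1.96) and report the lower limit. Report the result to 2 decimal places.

SEM = 4.700 * √(1 − 0.750) = 4.700 * √0.250 ≈ 4.700 * 0.500 ≈ 2.350
1.96 * SEM ≈ 4.606
Lower bound: 10 − 4.606 = 5.394

5.39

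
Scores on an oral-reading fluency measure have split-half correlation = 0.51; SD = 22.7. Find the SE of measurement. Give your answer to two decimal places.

Full-length reliability (Spearman-Brown) = 2(0.51)/(1+0.51) ≃ 0.675
SEM = 22.700 × √(1 − 0.675) = 22.700 × √0.325 ≃ 22.700 × 0.570 ≃ 12.931

12.93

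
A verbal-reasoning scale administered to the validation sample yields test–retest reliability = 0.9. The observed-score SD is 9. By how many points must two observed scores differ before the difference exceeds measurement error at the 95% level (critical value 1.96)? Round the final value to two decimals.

SEM = 9.0000·√(1 − 0.9000) ≈ 2.8460
SE_diff = √2 · SEM ≈ 4.0249
Minimum reliable difference = 1.96 · SE_diff ≈ 1.96 · 4.0249 ≈ 7.8888

7.89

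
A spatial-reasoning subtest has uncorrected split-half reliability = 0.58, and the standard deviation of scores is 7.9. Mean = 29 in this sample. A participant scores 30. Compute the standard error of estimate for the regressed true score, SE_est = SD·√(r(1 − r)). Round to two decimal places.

Spearman-Brown: r = 2(0.58) / (1 + 0.58) = 1.160 / 1.580 ≈ 0.734
SE_est = SD · √(r(1 − r)) = 7.900 · √0.195 ≈ 7.900 · 0.442 ≈ 3.490

3.49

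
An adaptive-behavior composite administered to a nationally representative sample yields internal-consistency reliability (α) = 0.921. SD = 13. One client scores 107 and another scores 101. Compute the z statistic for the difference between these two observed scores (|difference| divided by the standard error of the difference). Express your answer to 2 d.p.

1.16

The standard error of measurement is 13.000·√(1 − 0.921) ≃ 13.000·0.281 ≃ 3.654.
SE_diff = SEM · √2 ≃ 3.654 · 1.414 ≃ 5.167
z = 6 / 5.167 ≃ 1.161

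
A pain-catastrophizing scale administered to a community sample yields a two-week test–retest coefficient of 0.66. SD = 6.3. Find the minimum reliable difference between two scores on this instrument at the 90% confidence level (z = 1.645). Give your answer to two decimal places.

SEM = 6.300 × √(1 − 0.660) = 6.300 × √0.340 ≈ 6.300 × 0.583 ≈ 3.673
Standard error of the difference = 3.673·√2 ≈ 5.195
Smallest detectable difference = 1.645×5.195 ≈ 8.546

8.55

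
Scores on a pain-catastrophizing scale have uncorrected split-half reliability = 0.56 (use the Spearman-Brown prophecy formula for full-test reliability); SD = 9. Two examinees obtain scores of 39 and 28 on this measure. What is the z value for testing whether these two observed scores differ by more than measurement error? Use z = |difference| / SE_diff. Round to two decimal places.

1.63

Full-length reliability (Spearman-Brown) = 2(0.56)/(1+0.56) ≈ 0.71795
The standard error of measurement is 9.00000×√(1 − 0.71795) ≈ 9.00000×0.53109 ≈ 4.77977.
Standard error of the difference = 4.77977·√2 ≈ 6.75961
z = |39 − 28| / 6.75961 = 11 / 6.75961 ≈ 1.62731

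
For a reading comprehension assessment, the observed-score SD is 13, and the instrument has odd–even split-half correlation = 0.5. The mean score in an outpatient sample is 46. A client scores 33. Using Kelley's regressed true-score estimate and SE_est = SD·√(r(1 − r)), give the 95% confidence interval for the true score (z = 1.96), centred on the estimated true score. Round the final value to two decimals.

[25.32, 49.34]

Spearman-Brown: r = 2(0.5) / (1 + 0.5) = 1.0000 / 1.5000 ≃ 0.6667
Estimated true score = 0.6667*33 + (1 − 0.6667)*46 ≃ 37.3333
SE_est = SD * √(r(1 − r)) = 13.0000 * √0.2222 ≃ 13.0000 * 0.4714 ≃ 6.1283
CI = 37.3333 ± 1.96 * 6.1283 → [25.3219, 49.3447]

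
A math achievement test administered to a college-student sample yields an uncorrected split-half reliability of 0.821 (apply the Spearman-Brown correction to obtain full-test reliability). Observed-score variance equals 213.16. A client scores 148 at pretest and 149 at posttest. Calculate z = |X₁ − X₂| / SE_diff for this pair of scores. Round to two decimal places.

SD = √213.16 = 14.6000
Full-length reliability (Spearman-Brown) = 2(0.821)/(1+0.821) ≈ 0.9017
SEM = 14.6000·√(1 − 0.9017) ≈ 4.5775
SE_diff = √2 · SEM ≈ 6.4735
z = 1 / 6.4735 ≈ 0.1545

0.15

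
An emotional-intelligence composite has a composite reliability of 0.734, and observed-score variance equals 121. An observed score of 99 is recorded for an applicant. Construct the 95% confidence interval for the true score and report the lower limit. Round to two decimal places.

σ = 121^(1/2) = 11.0000
SEM = 11.0000 × √(1 − 0.7340) = 11.0000 × √0.2660 ≈ 11.0000 × 0.5158 ≈ 5.6733
1.96 × SEM ≈ 11.1196
Lower bound: 99 − 11.1196 = 87.8804

87.88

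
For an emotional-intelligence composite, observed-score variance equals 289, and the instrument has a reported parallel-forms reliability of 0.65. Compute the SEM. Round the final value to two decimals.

10.06

SD = √289 ≈ 17.00000
The standard error of measurement is 17.00000*√(1 − 0.65000) ≈ 17.00000*0.59161 ≈ 10.05734.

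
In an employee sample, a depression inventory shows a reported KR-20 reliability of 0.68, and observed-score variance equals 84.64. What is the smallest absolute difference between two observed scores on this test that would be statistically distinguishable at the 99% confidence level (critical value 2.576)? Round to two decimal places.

SD = √84.64 = 9.200
SEM = 9.200·√(1 − 0.680) ≈ 5.204
SE_diff = √2 · SEM ≈ 7.360
Smallest detectable difference = 2.576·7.360 ≈ 18.959

18.96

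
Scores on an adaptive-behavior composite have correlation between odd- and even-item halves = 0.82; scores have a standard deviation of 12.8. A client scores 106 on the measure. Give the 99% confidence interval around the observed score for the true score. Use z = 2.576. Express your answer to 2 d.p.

r_full = 2·0.82 / (1 + 0.82) ≈ 0.901
The standard error of measurement is 12.800·√(1 − 0.901) ≈ 12.800·0.314 ≈ 4.025.
2.576 · SEM ≈ 10.369
CI = 106 ± 10.369 → [95.631, 116.369]

[95.63, 116.37]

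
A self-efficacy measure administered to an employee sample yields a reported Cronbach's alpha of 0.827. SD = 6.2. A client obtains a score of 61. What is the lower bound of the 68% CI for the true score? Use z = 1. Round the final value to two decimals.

58.42

SEM = 6.2000 * √(1 − 0.8270) = 6.2000 * √0.1730 ≃ 6.2000 * 0.4159 ≃ 2.5788
Half-width = 1*2.5788 ≃ 2.5788
Lower limit = 61 − 2.5788 ≃ 58.4212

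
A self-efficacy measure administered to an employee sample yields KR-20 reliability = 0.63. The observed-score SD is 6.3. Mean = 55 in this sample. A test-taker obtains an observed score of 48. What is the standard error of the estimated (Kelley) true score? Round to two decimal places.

SE_est = SD · √(r(1 − r)) = 6.300 · √0.233 ≃ 6.300 · 0.483 ≃ 3.042

3.04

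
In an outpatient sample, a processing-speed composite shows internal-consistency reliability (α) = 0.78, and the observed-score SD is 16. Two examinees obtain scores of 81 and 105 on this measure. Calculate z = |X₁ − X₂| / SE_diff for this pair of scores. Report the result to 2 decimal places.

The standard error of measurement is 16.0000*√(1 − 0.7800) ≈ 16.0000*0.4690 ≈ 7.5047.
Standard error of the difference = 7.5047·√2 ≈ 10.6132
z = 24 / 10.6132 ≈ 2.2613

2.26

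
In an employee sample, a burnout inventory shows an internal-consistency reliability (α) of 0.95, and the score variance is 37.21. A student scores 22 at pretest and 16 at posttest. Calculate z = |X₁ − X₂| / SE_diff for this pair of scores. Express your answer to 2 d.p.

σ = 37.21^(1/2) = 6.10000
SEM = 6.10000 · √(1 − 0.95000) = 6.10000 · √0.05000 ≈ 6.10000 · 0.22361 ≈ 1.36400
Standard error of the difference = 1.36400·√2 ≈ 1.92899
z = |22 − 16| / 1.92899 = 6 / 1.92899 ≈ 3.11044

3.11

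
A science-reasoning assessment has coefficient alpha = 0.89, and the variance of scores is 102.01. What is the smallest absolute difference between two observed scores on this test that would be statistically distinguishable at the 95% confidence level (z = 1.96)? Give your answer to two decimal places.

9.29

σ = 102.01^(1/2) = 10.100
The standard error of measurement is 10.100×√(1 − 0.890) ≈ 10.100×0.332 ≈ 3.350.
SE_diff = √2 × SEM ≈ 4.737
Smallest detectable difference = 1.96×4.737 ≈ 9.285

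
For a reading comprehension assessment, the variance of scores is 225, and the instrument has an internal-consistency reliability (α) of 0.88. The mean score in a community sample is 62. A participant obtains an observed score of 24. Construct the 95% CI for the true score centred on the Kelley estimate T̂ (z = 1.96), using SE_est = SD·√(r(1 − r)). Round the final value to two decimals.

[19.01, 38.11]

σ = 225^(1/2) = 15.0000
Estimated true score = 0.8800*24 + (1 − 0.8800)*62 ≈ 28.5600
SE_est = SD * √(r(1 − r)) = 15.0000 * √0.1056 ≈ 15.0000 * 0.3250 ≈ 4.8744
95% CI: 28.5600 ± 9.5539 ≈ (19.0061, 38.1139)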